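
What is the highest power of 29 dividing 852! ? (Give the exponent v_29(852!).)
v_29(852!) = 30

Legendre's formula: v_p(n!) = Σ_{k ≥ 1} ⌊n / p^k⌋. For p = 29, n = 852, the terms are:
  ⌊852/29^1⌋ = ⌊852/29⌋ = 29
  ⌊852/29^2⌋ = ⌊852/841⌋ = 1
(the next term ⌊852/29^3⌋ = 0, terminating the sum). Summing: v_29(852!) = 29 + 1 = 30.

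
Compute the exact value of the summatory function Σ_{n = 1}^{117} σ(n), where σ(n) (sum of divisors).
Σ_{n ≤ 117} σ(n) = 11289

Compute σ(n) for each 1 ≤ n ≤ 117: σ(1) = 1, σ(2) = 3, σ(3) = 4, σ(4) = 7, σ(5) = 6, σ(6) = 12, σ(7) = 8, σ(8) = 15, σ(9) = 13, σ(10) = 18, σ(11) = 12, σ(12) = 28, σ(13) = 14, σ(14) = 24, σ(15) = 24, σ(16) = 31, σ(17) = 18, σ(18) = 39, σ(19) = 20, σ(20) = 42, σ(21) = 32, σ(22) = 36, σ(23) = 24, σ(24) = 60, σ(25) = 31, σ(26) = 42, σ(27) = 40, σ(28) = 56, σ(29) = 30, σ(30) = 72, σ(31) = 32, σ(32) = 63, σ(33) = 48, σ(34) = 54, σ(35) = 48, σ(36) = 91, σ(37) = 38, σ(38) = 60, σ(39) = 56, σ(40) = 90, σ(41) = 42, σ(42) = 96, σ(43) = 44, σ(44) = 84, σ(45) = 78, σ(46) = 72, σ(47) = 48, σ(48) = 124, σ(49) = 57, σ(50) = 93, σ(51) = 72, σ(52) = 98, σ(53) = 54, σ(54) = 120, σ(55) = 72, σ(56) = 120, σ(57) = 80, σ(58) = 90, σ(59) = 60, σ(60) = 168, σ(61) = 62, σ(62) = 96, σ(63) = 104, σ(64) = 127, σ(65) = 84, σ(66) = 144, σ(67) = 68, σ(68) = 126, σ(69) = 96, σ(70) = 144, σ(71) = 72, σ(72) = 195, σ(73) = 74, σ(74) = 114, σ(75) = 124, σ(76) = 140, σ(77) = 96, σ(78) = 168, σ(79) = 80, σ(80) = 186, σ(81) = 121, σ(82) = 126, σ(83) = 84, σ(84) = 224, σ(85) = 108, σ(86) = 132, σ(87) = 120, σ(88) = 180, σ(89) = 90, σ(90) = 234, σ(91) = 112, σ(92) = 168, σ(93) = 128, σ(94) = 144, σ(95) = 120, σ(96) = 252, σ(97) = 98, σ(98) = 171, σ(99) = 156, σ(100) = 217, σ(101) = 102, σ(102) = 216, σ(103) = 104, σ(104) = 210, σ(105) = 192, σ(106) = 162, σ(107) = 108, σ(108) = 280, σ(109) = 110, σ(110) = 216, σ(111) = 152, σ(112) = 248, σ(113) = 114, σ(114) = 240, σ(115) = 144, σ(116) = 210, σ(117) = 182. Summing all 117 values: 11289. (Average order: Σ_{n ≤ x} σ(n) ~ (π²/12) x². For x = 117, (π²/12)·117² ≈ 11258.75.)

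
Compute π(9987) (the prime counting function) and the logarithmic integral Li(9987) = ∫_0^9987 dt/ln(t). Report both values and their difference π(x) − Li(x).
π(9987) = 1229;  Li(9987) ≈ 1244.73;  π(x) − Li(x) ≈ -15.73.

Direct count of primes ≤ 9987 gives π(9987) = 1229. Numerical evaluation of the logarithmic integral gives Li(9987) ≈ 1244.73. The difference π(x) − Li(x) ≈ -15.73 is typically negative for small/moderate x (Li(x) overestimates), though Littlewood's theorem shows this sign changes infinitely often.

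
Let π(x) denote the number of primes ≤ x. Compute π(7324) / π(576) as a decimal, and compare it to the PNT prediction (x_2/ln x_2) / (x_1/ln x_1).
π(7324)/π(576) = 933/105 ≈ 8.8857;  PNT prediction ≈ 9.0820.

π(576) = 105 and π(7324) = 933, so π(7324)/π(576) ≈ 8.8857. The PNT-predicted ratio is (7324/ln(7324)) / (576/ln(576)) ≈ 9.0820. The two agree to within a few percent, as expected.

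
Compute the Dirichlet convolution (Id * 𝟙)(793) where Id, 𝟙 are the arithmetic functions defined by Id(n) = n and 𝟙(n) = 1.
(Id * 𝟙)(793) = 868

Divisors of 793: [1, 13, 61, 793]. For each d | 793:
  d = 1: Id(1) · 𝟙(793/1) = 1 · 1 = 1
  d = 13: Id(13) · 𝟙(793/13) = 13 · 1 = 13
  d = 61: Id(61) · 𝟙(793/61) = 61 · 1 = 61
  d = 793: Id(793) · 𝟙(793/793) = 793 · 1 = 793
Summing: (Id * 𝟙)(793) = 1 + 13 + 61 + 793 = 868.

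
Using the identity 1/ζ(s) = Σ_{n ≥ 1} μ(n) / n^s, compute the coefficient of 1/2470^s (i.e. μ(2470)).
μ(2470) = 1

Factor n = 2470 = 2 · 5 · 13 · 19. μ(n) = 0 if any exponent ≥ 2 (not squarefree); otherwise μ(n) = (−1)^{ω(n)} where ω(n) is the number of distinct prime factors. Applying: μ(2470) = 1.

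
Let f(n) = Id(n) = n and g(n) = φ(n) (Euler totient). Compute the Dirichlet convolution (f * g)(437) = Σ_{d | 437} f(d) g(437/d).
(Id * φ)(437) = 1665

Divisors of 437: [1, 19, 23, 437]. For each d | 437:
  d = 1: Id(1) · φ(437/1) = 1 · 396 = 396
  d = 19: Id(19) · φ(437/19) = 19 · 22 = 418
  d = 23: Id(23) · φ(437/23) = 23 · 18 = 414
  d = 437: Id(437) · φ(437/437) = 437 · 1 = 437
Summing: (Id * φ)(437) = 396 + 418 + 414 + 437 = 1665.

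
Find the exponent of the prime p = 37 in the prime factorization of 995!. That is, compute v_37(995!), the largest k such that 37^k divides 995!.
v_37(995!) = 26

Legendre's formula: v_p(n!) = Σ_{k ≥ 1} ⌊n / p^k⌋. For p = 37, n = 995, the terms are:
  ⌊995/37^1⌋ = ⌊995/37⌋ = 26
(the next term ⌊995/37^2⌋ = 0, terminating the sum). Summing: v_37(995!) = 26 = 26.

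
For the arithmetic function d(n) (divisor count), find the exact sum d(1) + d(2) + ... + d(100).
Σ_{n ≤ 100} d(n) = 482

Compute d(n) for each 1 ≤ n ≤ 100: d(1) = 1, d(2) = 2, d(3) = 2, d(4) = 3, d(5) = 2, d(6) = 4, d(7) = 2, d(8) = 4, d(9) = 3, d(10) = 4, d(11) = 2, d(12) = 6, d(13) = 2, d(14) = 4, d(15) = 4, d(16) = 5, d(17) = 2, d(18) = 6, d(19) = 2, d(20) = 6, d(21) = 4, d(22) = 4, d(23) = 2, d(24) = 8, d(25) = 3, d(26) = 4, d(27) = 4, d(28) = 6, d(29) = 2, d(30) = 8, d(31) = 2, d(32) = 6, d(33) = 4, d(34) = 4, d(35) = 4, d(36) = 9, d(37) = 2, d(38) = 4, d(39) = 4, d(40) = 8, d(41) = 2, d(42) = 8, d(43) = 2, d(44) = 6, d(45) = 6, d(46) = 4, d(47) = 2, d(48) = 10, d(49) = 3, d(50) = 6, d(51) = 4, d(52) = 6, d(53) = 2, d(54) = 8, d(55) = 4, d(56) = 8, d(57) = 4, d(58) = 4, d(59) = 2, d(60) = 12, d(61) = 2, d(62) = 4, d(63) = 6, d(64) = 7, d(65) = 4, d(66) = 8, d(67) = 2, d(68) = 6, d(69) = 4, d(70) = 8, d(71) = 2, d(72) = 12, d(73) = 2, d(74) = 4, d(75) = 6, d(76) = 6, d(77) = 4, d(78) = 8, d(79) = 2, d(80) = 10, d(81) = 5, d(82) = 4, d(83) = 2, d(84) = 12, d(85) = 4, d(86) = 4, d(87) = 4, d(88) = 8, d(89) = 2, d(90) = 12, d(91) = 4, d(92) = 6, d(93) = 4, d(94) = 4, d(95) = 4, d(96) = 12, d(97) = 2, d(98) = 6, d(99) = 6, d(100) = 9. Summing all 100 values: 482. (Dirichlet's divisor formula: Σ_{n ≤ x} d(n) = x ln(x) + (2γ − 1) x + O(√x). For x = 100, the asymptotic estimate is ≈ 475.96.)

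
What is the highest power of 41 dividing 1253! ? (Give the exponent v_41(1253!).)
v_41(1253!) = 30

Legendre's formula: v_p(n!) = Σ_{k ≥ 1} ⌊n / p^k⌋. For p = 41, n = 1253, the terms are:
  ⌊1253/41^1⌋ = ⌊1253/41⌋ = 30
(the next term ⌊1253/41^2⌋ = 0, terminating the sum). Summing: v_41(1253!) = 30 = 30.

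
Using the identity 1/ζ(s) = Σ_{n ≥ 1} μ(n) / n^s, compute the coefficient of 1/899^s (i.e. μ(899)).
μ(899) = 1

Factor n = 899 = 29 · 31. μ(n) = 0 if any exponent ≥ 2 (not squarefree); otherwise μ(n) = (−1)^{ω(n)} where ω(n) is the number of distinct prime factors. Applying: μ(899) = 1.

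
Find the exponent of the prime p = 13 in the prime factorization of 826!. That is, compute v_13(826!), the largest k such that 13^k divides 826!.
v_13(826!) = 67

Legendre's formula: v_p(n!) = Σ_{k ≥ 1} ⌊n / p^k⌋. For p = 13, n = 826, the terms are:
  ⌊826/13^1⌋ = ⌊826/13⌋ = 63
  ⌊826/13^2⌋ = ⌊826/169⌋ = 4
(the next term ⌊826/13^3⌋ = 0, terminating the sum). Summing: v_13(826!) = 63 + 4 = 67.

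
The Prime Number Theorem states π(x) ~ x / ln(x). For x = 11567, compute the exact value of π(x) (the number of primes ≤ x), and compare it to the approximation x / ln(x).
π(11567) = 1392;  x/ln(x) ≈ 1236.33;  relative error ≈ 11.18%.

Directly count primes up to 11567: π(11567) = 1392. The PNT approximation gives 11567/ln(11567) ≈ 11567/9.35591 ≈ 1236.33. Relative error (π(x) − x/ln(x)) / π(x) ≈ 11.18%; the approximation is known to undercount slightly (Li(x) is a better estimate).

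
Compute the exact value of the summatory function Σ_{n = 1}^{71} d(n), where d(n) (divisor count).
Σ_{n ≤ 71} d(n) = 314

Compute d(n) for each 1 ≤ n ≤ 71: d(1) = 1, d(2) = 2, d(3) = 2, d(4) = 3, d(5) = 2, d(6) = 4, d(7) = 2, d(8) = 4, d(9) = 3, d(10) = 4, d(11) = 2, d(12) = 6, d(13) = 2, d(14) = 4, d(15) = 4, d(16) = 5, d(17) = 2, d(18) = 6, d(19) = 2, d(20) = 6, d(21) = 4, d(22) = 4, d(23) = 2, d(24) = 8, d(25) = 3, d(26) = 4, d(27) = 4, d(28) = 6, d(29) = 2, d(30) = 8, d(31) = 2, d(32) = 6, d(33) = 4, d(34) = 4, d(35) = 4, d(36) = 9, d(37) = 2, d(38) = 4, d(39) = 4, d(40) = 8, d(41) = 2, d(42) = 8, d(43) = 2, d(44) = 6, d(45) = 6, d(46) = 4, d(47) = 2, d(48) = 10, d(49) = 3, d(50) = 6, d(51) = 4, d(52) = 6, d(53) = 2, d(54) = 8, d(55) = 4, d(56) = 8, d(57) = 4, d(58) = 4, d(59) = 2, d(60) = 12, d(61) = 2, d(62) = 4, d(63) = 6, d(64) = 7, d(65) = 4, d(66) = 8, d(67) = 2, d(68) = 6, d(69) = 4, d(70) = 8, d(71) = 2. Summing all 71 values: 314. (Dirichlet's divisor formula: Σ_{n ≤ x} d(n) = x ln(x) + (2γ − 1) x + O(√x). For x = 71, the asymptotic estimate is ≈ 313.61.)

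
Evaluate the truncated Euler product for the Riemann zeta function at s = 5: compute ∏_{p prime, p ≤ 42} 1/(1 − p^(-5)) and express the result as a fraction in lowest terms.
∏ = 74875808585870055616502751635850749659928795918147986481/72209283302841655787041441691786569299878431940565073920

The primes p ≤ 42 are [2, 3, 5, 7, 11, 13, 17, 19, 23, 29, 31, 37, 41]. For each prime, (1 − 1/p^5)^(-1) = p^5 / (p^5 − 1). The product is (1 − 1/2^5)^(-1), (1 − 1/3^5)^(-1), (1 − 1/5^5)^(-1), (1 − 1/7^5)^(-1), (1 − 1/11^5)^(-1), (1 − 1/13^5)^(-1), (1 − 1/17^5)^(-1), (1 − 1/19^5)^(-1), (1 − 1/23^5)^(-1), (1 − 1/29^5)^(-1), (1 − 1/31^5)^(-1), (1 − 1/37^5)^(-1), (1 − 1/41^5)^(-1) = ∏ p^5 / (p^5 − 1) = 74875808585870055616502751635850749659928795918147986481/72209283302841655787041441691786569299878431940565073920.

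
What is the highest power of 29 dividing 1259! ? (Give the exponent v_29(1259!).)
v_29(1259!) = 44

Legendre's formula: v_p(n!) = Σ_{k ≥ 1} ⌊n / p^k⌋. For p = 29, n = 1259, the terms are:
  ⌊1259/29^1⌋ = ⌊1259/29⌋ = 43
  ⌊1259/29^2⌋ = ⌊1259/841⌋ = 1
(the next term ⌊1259/29^3⌋ = 0, terminating the sum). Summing: v_29(1259!) = 43 + 1 = 44.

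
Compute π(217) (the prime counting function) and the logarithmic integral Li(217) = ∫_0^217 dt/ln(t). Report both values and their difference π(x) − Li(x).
π(217) = 47;  Li(217) ≈ 53.38;  π(x) − Li(x) ≈ -6.38.

Direct count of primes ≤ 217 gives π(217) = 47. Numerical evaluation of the logarithmic integral gives Li(217) ≈ 53.38. The difference π(x) − Li(x) ≈ -6.38 is typically negative for small/moderate x (Li(x) overestimates), though Littlewood's theorem shows this sign changes infinitely often.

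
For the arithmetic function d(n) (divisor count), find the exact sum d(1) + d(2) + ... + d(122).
Σ_{n ≤ 122} d(n) = 609

Compute d(n) for each 1 ≤ n ≤ 122: d(1) = 1, d(2) = 2, d(3) = 2, d(4) = 3, d(5) = 2, d(6) = 4, d(7) = 2, d(8) = 4, d(9) = 3, d(10) = 4, d(11) = 2, d(12) = 6, d(13) = 2, d(14) = 4, d(15) = 4, d(16) = 5, d(17) = 2, d(18) = 6, d(19) = 2, d(20) = 6, d(21) = 4, d(22) = 4, d(23) = 2, d(24) = 8, d(25) = 3, d(26) = 4, d(27) = 4, d(28) = 6, d(29) = 2, d(30) = 8, d(31) = 2, d(32) = 6, d(33) = 4, d(34) = 4, d(35) = 4, d(36) = 9, d(37) = 2, d(38) = 4, d(39) = 4, d(40) = 8, d(41) = 2, d(42) = 8, d(43) = 2, d(44) = 6, d(45) = 6, d(46) = 4, d(47) = 2, d(48) = 10, d(49) = 3, d(50) = 6, d(51) = 4, d(52) = 6, d(53) = 2, d(54) = 8, d(55) = 4, d(56) = 8, d(57) = 4, d(58) = 4, d(59) = 2, d(60) = 12, d(61) = 2, d(62) = 4, d(63) = 6, d(64) = 7, d(65) = 4, d(66) = 8, d(67) = 2, d(68) = 6, d(69) = 4, d(70) = 8, d(71) = 2, d(72) = 12, d(73) = 2, d(74) = 4, d(75) = 6, d(76) = 6, d(77) = 4, d(78) = 8, d(79) = 2, d(80) = 10, d(81) = 5, d(82) = 4, d(83) = 2, d(84) = 12, d(85) = 4, d(86) = 4, d(87) = 4, d(88) = 8, d(89) = 2, d(90) = 12, d(91) = 4, d(92) = 6, d(93) = 4, d(94) = 4, d(95) = 4, d(96) = 12, d(97) = 2, d(98) = 6, d(99) = 6, d(100) = 9, d(101) = 2, d(102) = 8, d(103) = 2, d(104) = 8, d(105) = 8, d(106) = 4, d(107) = 2, d(108) = 12, d(109) = 2, d(110) = 8, d(111) = 4, d(112) = 10, d(113) = 2, d(114) = 8, d(115) = 4, d(116) = 6, d(117) = 6, d(118) = 4, d(119) = 4, d(120) = 16, d(121) = 3, d(122) = 4. Summing all 122 values: 609. (Dirichlet's divisor formula: Σ_{n ≤ x} d(n) = x ln(x) + (2γ − 1) x + O(√x). For x = 122, the asymptotic estimate is ≈ 604.93.)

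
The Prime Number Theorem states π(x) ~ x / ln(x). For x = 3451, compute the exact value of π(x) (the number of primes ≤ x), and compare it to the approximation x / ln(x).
π(3451) = 482;  x/ln(x) ≈ 423.62;  relative error ≈ 12.11%.

Directly count primes up to 3451: π(3451) = 482. The PNT approximation gives 3451/ln(3451) ≈ 3451/8.14642 ≈ 423.62. Relative error (π(x) − x/ln(x)) / π(x) ≈ 12.11%; the approximation is known to undercount slightly (Li(x) is a better estimate).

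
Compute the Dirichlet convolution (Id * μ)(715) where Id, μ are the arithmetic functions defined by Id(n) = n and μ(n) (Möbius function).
(Id * μ)(715) = 480

Divisors of 715: [1, 5, 11, 13, 55, 65, 143, 715]. For each d | 715:
  d = 1: Id(1) · μ(715/1) = 1 · -1 = -1
  d = 5: Id(5) · μ(715/5) = 5 · 1 = 5
  d = 11: Id(11) · μ(715/11) = 11 · 1 = 11
  d = 13: Id(13) · μ(715/13) = 13 · 1 = 13
  d = 55: Id(55) · μ(715/55) = 55 · -1 = -55
  d = 65: Id(65) · μ(715/65) = 65 · -1 = -65
  d = 143: Id(143) · μ(715/143) = 143 · -1 = -143
  d = 715: Id(715) · μ(715/715) = 715 · 1 = 715
Summing: (Id * μ)(715) = -1 + 5 + 11 + 13 + -55 + -65 + -143 + 715 = 480.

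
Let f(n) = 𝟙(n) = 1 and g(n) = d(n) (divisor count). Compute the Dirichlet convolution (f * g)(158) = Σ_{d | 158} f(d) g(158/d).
(𝟙 * d)(158) = 9

Divisors of 158: [1, 2, 79, 158]. For each d | 158:
  d = 1: 𝟙(1) · d(158/1) = 1 · 4 = 4
  d = 2: 𝟙(2) · d(158/2) = 1 · 2 = 2
  d = 79: 𝟙(79) · d(158/79) = 1 · 2 = 2
  d = 158: 𝟙(158) · d(158/158) = 1 · 1 = 1
Summing: (𝟙 * d)(158) = 4 + 2 + 2 + 1 = 9.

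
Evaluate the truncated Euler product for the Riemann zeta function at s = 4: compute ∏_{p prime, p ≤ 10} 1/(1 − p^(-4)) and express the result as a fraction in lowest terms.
∏ = 7203/6656

The primes p ≤ 10 are [2, 3, 5, 7]. For each prime, (1 − 1/p^4)^(-1) = p^4 / (p^4 − 1). The product is (1 − 1/2^4)^(-1), (1 − 1/3^4)^(-1), (1 − 1/5^4)^(-1), (1 − 1/7^4)^(-1) = ∏ p^4 / (p^4 − 1) = 7203/6656.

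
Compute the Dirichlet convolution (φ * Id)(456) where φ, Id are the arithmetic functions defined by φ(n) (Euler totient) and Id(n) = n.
(φ * Id)(456) = 3700

Divisors of 456: [1, 2, 3, 4, 6, 8, 12, 19, 24, 38, 57, 76, 114, 152, 228, 456]. For each d | 456:
  d = 1: φ(1) · Id(456/1) = 1 · 456 = 456
  d = 2: φ(2) · Id(456/2) = 1 · 228 = 228
  d = 3: φ(3) · Id(456/3) = 2 · 152 = 304
  d = 4: φ(4) · Id(456/4) = 2 · 114 = 228
  d = 6: φ(6) · Id(456/6) = 2 · 76 = 152
  d = 8: φ(8) · Id(456/8) = 4 · 57 = 228
  d = 12: φ(12) · Id(456/12) = 4 · 38 = 152
  d = 19: φ(19) · Id(456/19) = 18 · 24 = 432
  d = 24: φ(24) · Id(456/24) = 8 · 19 = 152
  d = 38: φ(38) · Id(456/38) = 18 · 12 = 216
  d = 57: φ(57) · Id(456/57) = 36 · 8 = 288
  d = 76: φ(76) · Id(456/76) = 36 · 6 = 216
  d = 114: φ(114) · Id(456/114) = 36 · 4 = 144
  d = 152: φ(152) · Id(456/152) = 72 · 3 = 216
  d = 228: φ(228) · Id(456/228) = 72 · 2 = 144
  d = 456: φ(456) · Id(456/456) = 144 · 1 = 144
Summing: (φ * Id)(456) = 456 + 228 + 304 + 228 + 152 + 228 + 152 + 432 + 152 + 216 + 288 + 216 + 144 + 216 + 144 + 144 = 3700.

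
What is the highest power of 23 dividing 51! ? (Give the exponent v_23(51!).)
v_23(51!) = 2

Legendre's formula: v_p(n!) = Σ_{k ≥ 1} ⌊n / p^k⌋. For p = 23, n = 51, the terms are:
  ⌊51/23^1⌋ = ⌊51/23⌋ = 2
(the next term ⌊51/23^2⌋ = 0, terminating the sum). Summing: v_23(51!) = 2 = 2.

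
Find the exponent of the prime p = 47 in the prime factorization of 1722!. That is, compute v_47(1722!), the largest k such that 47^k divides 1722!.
v_47(1722!) = 36

Legendre's formula: v_p(n!) = Σ_{k ≥ 1} ⌊n / p^k⌋. For p = 47, n = 1722, the terms are:
  ⌊1722/47^1⌋ = ⌊1722/47⌋ = 36
(the next term ⌊1722/47^2⌋ = 0, terminating the sum). Summing: v_47(1722!) = 36 = 36.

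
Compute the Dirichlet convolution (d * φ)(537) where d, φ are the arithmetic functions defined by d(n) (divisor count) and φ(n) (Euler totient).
(d * φ)(537) = 720

Divisors of 537: [1, 3, 179, 537]. For each d | 537:
  d = 1: d(1) · φ(537/1) = 1 · 356 = 356
  d = 3: d(3) · φ(537/3) = 2 · 178 = 356
  d = 179: d(179) · φ(537/179) = 2 · 2 = 4
  d = 537: d(537) · φ(537/537) = 4 · 1 = 4
Summing: (d * φ)(537) = 356 + 356 + 4 + 4 = 720.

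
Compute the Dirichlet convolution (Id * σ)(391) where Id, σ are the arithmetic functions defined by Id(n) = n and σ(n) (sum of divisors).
(Id * σ)(391) = 1645

Divisors of 391: [1, 17, 23, 391]. For each d | 391:
  d = 1: Id(1) · σ(391/1) = 1 · 432 = 432
  d = 17: Id(17) · σ(391/17) = 17 · 24 = 408
  d = 23: Id(23) · σ(391/23) = 23 · 18 = 414
  d = 391: Id(391) · σ(391/391) = 391 · 1 = 391
Summing: (Id * σ)(391) = 432 + 408 + 414 + 391 = 1645.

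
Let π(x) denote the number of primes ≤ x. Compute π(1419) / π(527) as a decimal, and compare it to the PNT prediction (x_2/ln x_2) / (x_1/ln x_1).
π(1419)/π(527) = 223/99 ≈ 2.2525;  PNT prediction ≈ 2.3251.

π(527) = 99 and π(1419) = 223, so π(1419)/π(527) ≈ 2.2525. The PNT-predicted ratio is (1419/ln(1419)) / (527/ln(527)) ≈ 2.3251. The two agree to within a few percent, as expected.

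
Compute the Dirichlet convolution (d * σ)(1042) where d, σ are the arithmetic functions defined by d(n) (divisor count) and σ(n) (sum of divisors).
(d * σ)(1042) = 2620

Divisors of 1042: [1, 2, 521, 1042]. For each d | 1042:
  d = 1: d(1) · σ(1042/1) = 1 · 1566 = 1566
  d = 2: d(2) · σ(1042/2) = 2 · 522 = 1044
  d = 521: d(521) · σ(1042/521) = 2 · 3 = 6
  d = 1042: d(1042) · σ(1042/1042) = 4 · 1 = 4
Summing: (d * σ)(1042) = 1566 + 1044 + 6 + 4 = 2620.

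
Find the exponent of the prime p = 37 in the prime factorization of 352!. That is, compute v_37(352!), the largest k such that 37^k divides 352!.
v_37(352!) = 9

Legendre's formula: v_p(n!) = Σ_{k ≥ 1} ⌊n / p^k⌋. For p = 37, n = 352, the terms are:
  ⌊352/37^1⌋ = ⌊352/37⌋ = 9
(the next term ⌊352/37^2⌋ = 0, terminating the sum). Summing: v_37(352!) = 9 = 9.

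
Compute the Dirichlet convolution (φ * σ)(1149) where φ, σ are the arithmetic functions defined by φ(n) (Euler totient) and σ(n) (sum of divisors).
(φ * σ)(1149) = 4596

Divisors of 1149: [1, 3, 383, 1149]. For each d | 1149:
  d = 1: φ(1) · σ(1149/1) = 1 · 1536 = 1536
  d = 3: φ(3) · σ(1149/3) = 2 · 384 = 768
  d = 383: φ(383) · σ(1149/383) = 382 · 4 = 1528
  d = 1149: φ(1149) · σ(1149/1149) = 764 · 1 = 764
Summing: (φ * σ)(1149) = 1536 + 768 + 1528 + 764 = 4596.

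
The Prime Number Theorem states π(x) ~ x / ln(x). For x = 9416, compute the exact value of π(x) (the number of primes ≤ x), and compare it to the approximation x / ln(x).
π(9416) = 1164;  x/ln(x) ≈ 1029.05;  relative error ≈ 11.59%.

Directly count primes up to 9416: π(9416) = 1164. The PNT approximation gives 9416/ln(9416) ≈ 9416/9.15017 ≈ 1029.05. Relative error (π(x) − x/ln(x)) / π(x) ≈ 11.59%; the approximation is known to undercount slightly (Li(x) is a better estimate).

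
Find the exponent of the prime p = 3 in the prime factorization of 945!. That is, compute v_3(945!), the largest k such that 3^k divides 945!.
v_3(945!) = 470

Legendre's formula: v_p(n!) = Σ_{k ≥ 1} ⌊n / p^k⌋. For p = 3, n = 945, the terms are:
  ⌊945/3^1⌋ = ⌊945/3⌋ = 315
  ⌊945/3^2⌋ = ⌊945/9⌋ = 105
  ⌊945/3^3⌋ = ⌊945/27⌋ = 35
  ⌊945/3^4⌋ = ⌊945/81⌋ = 11
  ⌊945/3^5⌋ = ⌊945/243⌋ = 3
  ⌊945/3^6⌋ = ⌊945/729⌋ = 1
(the next term ⌊945/3^7⌋ = 0, terminating the sum). Summing: v_3(945!) = 315 + 105 + 35 + 11 + 3 + 1 = 470.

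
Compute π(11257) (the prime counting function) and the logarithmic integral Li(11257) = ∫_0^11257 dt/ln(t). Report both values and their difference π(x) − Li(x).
π(11257) = 1361;  Li(11257) ≈ 1381.73;  π(x) − Li(x) ≈ -20.73.

Direct count of primes ≤ 11257 gives π(11257) = 1361. Numerical evaluation of the logarithmic integral gives Li(11257) ≈ 1381.73. The difference π(x) − Li(x) ≈ -20.73 is typically negative for small/moderate x (Li(x) overestimates), though Littlewood's theorem shows this sign changes infinitely often.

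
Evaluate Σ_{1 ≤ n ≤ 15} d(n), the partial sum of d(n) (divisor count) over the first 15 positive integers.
Σ_{n ≤ 15} d(n) = 45

Compute d(n) for each 1 ≤ n ≤ 15: d(1) = 1, d(2) = 2, d(3) = 2, d(4) = 3, d(5) = 2, d(6) = 4, d(7) = 2, d(8) = 4, d(9) = 3, d(10) = 4, d(11) = 2, d(12) = 6, d(13) = 2, d(14) = 4, d(15) = 4. Summing all 15 values: 45. (Dirichlet's divisor formula: Σ_{n ≤ x} d(n) = x ln(x) + (2γ − 1) x + O(√x). For x = 15, the asymptotic estimate is ≈ 42.94.)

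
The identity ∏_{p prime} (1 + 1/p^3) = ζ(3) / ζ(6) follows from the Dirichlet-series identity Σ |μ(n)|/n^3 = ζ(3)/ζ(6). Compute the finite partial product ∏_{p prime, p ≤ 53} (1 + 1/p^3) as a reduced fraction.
∏ = 1193284353855226596885466673602596175872/1009953283877483663098780766542609340885

The primes p ≤ 53 are [2, 3, 5, 7, 11, 13, 17, 19, 23, 29, 31, 37, 41, 43, 47, 53]. For each, (1 + 1/p^3) = (p^3 + 1)/p^3. Multiplying these fractions over p ∈ [2, 3, 5, 7, 11, 13, 17, 19, 23, 29, 31, 37, 41, 43, 47, 53] gives 1193284353855226596885466673602596175872/1009953283877483663098780766542609340885. (In the limit P → ∞ this tends to ζ(3)/ζ(6).)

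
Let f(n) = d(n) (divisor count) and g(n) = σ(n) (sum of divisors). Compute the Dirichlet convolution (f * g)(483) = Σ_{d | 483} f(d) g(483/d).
(d * σ)(483) = 1560

Divisors of 483: [1, 3, 7, 21, 23, 69, 161, 483]. For each d | 483:
  d = 1: d(1) · σ(483/1) = 1 · 768 = 768
  d = 3: d(3) · σ(483/3) = 2 · 192 = 384
  d = 7: d(7) · σ(483/7) = 2 · 96 = 192
  d = 21: d(21) · σ(483/21) = 4 · 24 = 96
  d = 23: d(23) · σ(483/23) = 2 · 32 = 64
  d = 69: d(69) · σ(483/69) = 4 · 8 = 32
  d = 161: d(161) · σ(483/161) = 4 · 4 = 16
  d = 483: d(483) · σ(483/483) = 8 · 1 = 8
Summing: (d * σ)(483) = 768 + 384 + 192 + 96 + 64 + 32 + 16 + 8 = 1560.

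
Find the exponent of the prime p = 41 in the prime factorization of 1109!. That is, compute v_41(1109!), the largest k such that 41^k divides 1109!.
v_41(1109!) = 27

Legendre's formula: v_p(n!) = Σ_{k ≥ 1} ⌊n / p^k⌋. For p = 41, n = 1109, the terms are:
  ⌊1109/41^1⌋ = ⌊1109/41⌋ = 27
(the next term ⌊1109/41^2⌋ = 0, terminating the sum). Summing: v_41(1109!) = 27 = 27.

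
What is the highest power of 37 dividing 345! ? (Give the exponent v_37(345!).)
v_37(345!) = 9

Legendre's formula: v_p(n!) = Σ_{k ≥ 1} ⌊n / p^k⌋. For p = 37, n = 345, the terms are:
  ⌊345/37^1⌋ = ⌊345/37⌋ = 9
(the next term ⌊345/37^2⌋ = 0, terminating the sum). Summing: v_37(345!) = 9 = 9.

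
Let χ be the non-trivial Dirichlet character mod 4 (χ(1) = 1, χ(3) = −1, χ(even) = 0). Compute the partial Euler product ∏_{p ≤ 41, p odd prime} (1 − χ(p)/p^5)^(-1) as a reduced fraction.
∏ = 2449833118514487245037270279578697936523547754609244055/2459282078368399313476102819527391821460157994301915136

The odd primes p ≤ 41 are [3, 5, 7, 11, 13, 17, 19, 23, 29, 31, 37, 41]. For each, χ(p) = 1 if p ≡ 1 mod 4, χ(p) = −1 if p ≡ 3 mod 4. Taking (1 − χ(p)/p^5)^(-1) = p^5/(p^5 − χ(p)): (1 − (-1)/3^5)^(-1) · (1 − (1)/5^5)^(-1) · (1 − (-1)/7^5)^(-1) · (1 − (-1)/11^5)^(-1) · (1 − (1)/13^5)^(-1) · (1 − (1)/17^5)^(-1) · (1 − (-1)/19^5)^(-1) · (1 − (-1)/23^5)^(-1) · (1 − (1)/29^5)^(-1) · (1 − (-1)/31^5)^(-1) · (1 − (1)/37^5)^(-1) · (1 − (1)/41^5)^(-1) = 2449833118514487245037270279578697936523547754609244055/2459282078368399313476102819527391821460157994301915136.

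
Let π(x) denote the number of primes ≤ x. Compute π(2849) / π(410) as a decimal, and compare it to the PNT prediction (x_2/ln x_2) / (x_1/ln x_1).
π(2849)/π(410) = 413/80 ≈ 5.1625;  PNT prediction ≈ 5.2554.

π(410) = 80 and π(2849) = 413, so π(2849)/π(410) ≈ 5.1625. The PNT-predicted ratio is (2849/ln(2849)) / (410/ln(410)) ≈ 5.2554. The two agree to within a few percent, as expected.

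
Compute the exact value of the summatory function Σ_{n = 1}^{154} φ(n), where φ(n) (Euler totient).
Σ_{n ≤ 154} φ(n) = 7236

Compute φ(n) for each 1 ≤ n ≤ 154: φ(1) = 1, φ(2) = 1, φ(3) = 2, φ(4) = 2, φ(5) = 4, φ(6) = 2, φ(7) = 6, φ(8) = 4, φ(9) = 6, φ(10) = 4, φ(11) = 10, φ(12) = 4, φ(13) = 12, φ(14) = 6, φ(15) = 8, φ(16) = 8, φ(17) = 16, φ(18) = 6, φ(19) = 18, φ(20) = 8, φ(21) = 12, φ(22) = 10, φ(23) = 22, φ(24) = 8, φ(25) = 20, φ(26) = 12, φ(27) = 18, φ(28) = 12, φ(29) = 28, φ(30) = 8, φ(31) = 30, φ(32) = 16, φ(33) = 20, φ(34) = 16, φ(35) = 24, φ(36) = 12, φ(37) = 36, φ(38) = 18, φ(39) = 24, φ(40) = 16, φ(41) = 40, φ(42) = 12, φ(43) = 42, φ(44) = 20, φ(45) = 24, φ(46) = 22, φ(47) = 46, φ(48) = 16, φ(49) = 42, φ(50) = 20, φ(51) = 32, φ(52) = 24, φ(53) = 52, φ(54) = 18, φ(55) = 40, φ(56) = 24, φ(57) = 36, φ(58) = 28, φ(59) = 58, φ(60) = 16, φ(61) = 60, φ(62) = 30, φ(63) = 36, φ(64) = 32, φ(65) = 48, φ(66) = 20, φ(67) = 66, φ(68) = 32, φ(69) = 44, φ(70) = 24, φ(71) = 70, φ(72) = 24, φ(73) = 72, φ(74) = 36, φ(75) = 40, φ(76) = 36, φ(77) = 60, φ(78) = 24, φ(79) = 78, φ(80) = 32, φ(81) = 54, φ(82) = 40, φ(83) = 82, φ(84) = 24, φ(85) = 64, φ(86) = 42, φ(87) = 56, φ(88) = 40, φ(89) = 88, φ(90) = 24, φ(91) = 72, φ(92) = 44, φ(93) = 60, φ(94) = 46, φ(95) = 72, φ(96) = 32, φ(97) = 96, φ(98) = 42, φ(99) = 60, φ(100) = 40, φ(101) = 100, φ(102) = 32, φ(103) = 102, φ(104) = 48, φ(105) = 48, φ(106) = 52, φ(107) = 106, φ(108) = 36, φ(109) = 108, φ(110) = 40, φ(111) = 72, φ(112) = 48, φ(113) = 112, φ(114) = 36, φ(115) = 88, φ(116) = 56, φ(117) = 72, φ(118) = 58, φ(119) = 96, φ(120) = 32, φ(121) = 110, φ(122) = 60, φ(123) = 80, φ(124) = 60, φ(125) = 100, φ(126) = 36, φ(127) = 126, φ(128) = 64, φ(129) = 84, φ(130) = 48, φ(131) = 130, φ(132) = 40, φ(133) = 108, φ(134) = 66, φ(135) = 72, φ(136) = 64, φ(137) = 136, φ(138) = 44, φ(139) = 138, φ(140) = 48, φ(141) = 92, φ(142) = 70, φ(143) = 120, φ(144) = 48, φ(145) = 112, φ(146) = 72, φ(147) = 84, φ(148) = 72, φ(149) = 148, φ(150) = 40, φ(151) = 150, φ(152) = 72, φ(153) = 96, φ(154) = 60. Summing all 154 values: 7236. (Average order: Σ_{n ≤ x} φ(n) ~ (3/π²) x². For x = 154, (3/π²)·154² ≈ 7208.80.)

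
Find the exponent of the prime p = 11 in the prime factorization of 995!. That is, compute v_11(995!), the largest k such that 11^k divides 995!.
v_11(995!) = 98

Legendre's formula: v_p(n!) = Σ_{k ≥ 1} ⌊n / p^k⌋. For p = 11, n = 995, the terms are:
  ⌊995/11^1⌋ = ⌊995/11⌋ = 90
  ⌊995/11^2⌋ = ⌊995/121⌋ = 8
(the next term ⌊995/11^3⌋ = 0, terminating the sum). Summing: v_11(995!) = 90 + 8 = 98.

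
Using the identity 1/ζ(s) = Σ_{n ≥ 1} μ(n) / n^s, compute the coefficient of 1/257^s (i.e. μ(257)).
μ(257) = -1

Factor n = 257 = 257. μ(n) = 0 if any exponent ≥ 2 (not squarefree); otherwise μ(n) = (−1)^{ω(n)} where ω(n) is the number of distinct prime factors. Applying: μ(257) = -1.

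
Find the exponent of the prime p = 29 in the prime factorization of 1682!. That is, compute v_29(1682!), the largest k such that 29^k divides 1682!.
v_29(1682!) = 60

Legendre's formula: v_p(n!) = Σ_{k ≥ 1} ⌊n / p^k⌋. For p = 29, n = 1682, the terms are:
  ⌊1682/29^1⌋ = ⌊1682/29⌋ = 58
  ⌊1682/29^2⌋ = ⌊1682/841⌋ = 2
(the next term ⌊1682/29^3⌋ = 0, terminating the sum). Summing: v_29(1682!) = 58 + 2 = 60.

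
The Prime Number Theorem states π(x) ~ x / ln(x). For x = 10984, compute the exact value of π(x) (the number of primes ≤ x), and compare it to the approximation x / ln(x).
π(10984) = 1333;  x/ln(x) ≈ 1180.54;  relative error ≈ 11.44%.

Directly count primes up to 10984: π(10984) = 1333. The PNT approximation gives 10984/ln(10984) ≈ 10984/9.30419 ≈ 1180.54. Relative error (π(x) − x/ln(x)) / π(x) ≈ 11.44%; the approximation is known to undercount slightly (Li(x) is a better estimate).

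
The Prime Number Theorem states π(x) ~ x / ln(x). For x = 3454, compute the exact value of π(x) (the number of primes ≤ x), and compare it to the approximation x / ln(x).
π(3454) = 482;  x/ln(x) ≈ 423.94;  relative error ≈ 12.04%.

Directly count primes up to 3454: π(3454) = 482. The PNT approximation gives 3454/ln(3454) ≈ 3454/8.14729 ≈ 423.94. Relative error (π(x) − x/ln(x)) / π(x) ≈ 12.04%; the approximation is known to undercount slightly (Li(x) is a better estimate).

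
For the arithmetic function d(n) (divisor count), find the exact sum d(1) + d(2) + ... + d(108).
Σ_{n ≤ 108} d(n) = 528

Compute d(n) for each 1 ≤ n ≤ 108: d(1) = 1, d(2) = 2, d(3) = 2, d(4) = 3, d(5) = 2, d(6) = 4, d(7) = 2, d(8) = 4, d(9) = 3, d(10) = 4, d(11) = 2, d(12) = 6, d(13) = 2, d(14) = 4, d(15) = 4, d(16) = 5, d(17) = 2, d(18) = 6, d(19) = 2, d(20) = 6, d(21) = 4, d(22) = 4, d(23) = 2, d(24) = 8, d(25) = 3, d(26) = 4, d(27) = 4, d(28) = 6, d(29) = 2, d(30) = 8, d(31) = 2, d(32) = 6, d(33) = 4, d(34) = 4, d(35) = 4, d(36) = 9, d(37) = 2, d(38) = 4, d(39) = 4, d(40) = 8, d(41) = 2, d(42) = 8, d(43) = 2, d(44) = 6, d(45) = 6, d(46) = 4, d(47) = 2, d(48) = 10, d(49) = 3, d(50) = 6, d(51) = 4, d(52) = 6, d(53) = 2, d(54) = 8, d(55) = 4, d(56) = 8, d(57) = 4, d(58) = 4, d(59) = 2, d(60) = 12, d(61) = 2, d(62) = 4, d(63) = 6, d(64) = 7, d(65) = 4, d(66) = 8, d(67) = 2, d(68) = 6, d(69) = 4, d(70) = 8, d(71) = 2, d(72) = 12, d(73) = 2, d(74) = 4, d(75) = 6, d(76) = 6, d(77) = 4, d(78) = 8, d(79) = 2, d(80) = 10, d(81) = 5, d(82) = 4, d(83) = 2, d(84) = 12, d(85) = 4, d(86) = 4, d(87) = 4, d(88) = 8, d(89) = 2, d(90) = 12, d(91) = 4, d(92) = 6, d(93) = 4, d(94) = 4, d(95) = 4, d(96) = 12, d(97) = 2, d(98) = 6, d(99) = 6, d(100) = 9, d(101) = 2, d(102) = 8, d(103) = 2, d(104) = 8, d(105) = 8, d(106) = 4, d(107) = 2, d(108) = 12. Summing all 108 values: 528. (Dirichlet's divisor formula: Σ_{n ≤ x} d(n) = x ln(x) + (2γ − 1) x + O(√x). For x = 108, the asymptotic estimate is ≈ 522.35.)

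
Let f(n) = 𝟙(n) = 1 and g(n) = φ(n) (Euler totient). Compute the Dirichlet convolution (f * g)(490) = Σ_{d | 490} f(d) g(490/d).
(𝟙 * φ)(490) = 490

Divisors of 490: [1, 2, 5, 7, 10, 14, 35, 49, 70, 98, 245, 490]. For each d | 490:
  d = 1: 𝟙(1) · φ(490/1) = 1 · 168 = 168
  d = 2: 𝟙(2) · φ(490/2) = 1 · 168 = 168
  d = 5: 𝟙(5) · φ(490/5) = 1 · 42 = 42
  d = 7: 𝟙(7) · φ(490/7) = 1 · 24 = 24
  d = 10: 𝟙(10) · φ(490/10) = 1 · 42 = 42
  d = 14: 𝟙(14) · φ(490/14) = 1 · 24 = 24
  d = 35: 𝟙(35) · φ(490/35) = 1 · 6 = 6
  d = 49: 𝟙(49) · φ(490/49) = 1 · 4 = 4
  d = 70: 𝟙(70) · φ(490/70) = 1 · 6 = 6
  d = 98: 𝟙(98) · φ(490/98) = 1 · 4 = 4
  d = 245: 𝟙(245) · φ(490/245) = 1 · 1 = 1
  d = 490: 𝟙(490) · φ(490/490) = 1 · 1 = 1
Summing: (𝟙 * φ)(490) = 168 + 168 + 42 + 24 + 42 + 24 + 6 + 4 + 6 + 4 + 1 + 1 = 490.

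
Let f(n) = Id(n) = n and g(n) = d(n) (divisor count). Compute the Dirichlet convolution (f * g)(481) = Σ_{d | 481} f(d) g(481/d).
(Id * d)(481) = 585

Divisors of 481: [1, 13, 37, 481]. For each d | 481:
  d = 1: Id(1) · d(481/1) = 1 · 4 = 4
  d = 13: Id(13) · d(481/13) = 13 · 2 = 26
  d = 37: Id(37) · d(481/37) = 37 · 2 = 74
  d = 481: Id(481) · d(481/481) = 481 · 1 = 481
Summing: (Id * d)(481) = 4 + 26 + 74 + 481 = 585.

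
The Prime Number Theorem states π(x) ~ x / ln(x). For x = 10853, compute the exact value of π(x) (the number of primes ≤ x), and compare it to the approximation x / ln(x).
π(10853) = 1319;  x/ln(x) ≈ 1167.97;  relative error ≈ 11.45%.

Directly count primes up to 10853: π(10853) = 1319. The PNT approximation gives 10853/ln(10853) ≈ 10853/9.29220 ≈ 1167.97. Relative error (π(x) − x/ln(x)) / π(x) ≈ 11.45%; the approximation is known to undercount slightly (Li(x) is a better estimate).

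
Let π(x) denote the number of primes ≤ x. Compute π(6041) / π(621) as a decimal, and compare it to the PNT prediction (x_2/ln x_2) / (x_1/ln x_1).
π(6041)/π(621) = 787/114 ≈ 6.9035;  PNT prediction ≈ 7.1859.

π(621) = 114 and π(6041) = 787, so π(6041)/π(621) ≈ 6.9035. The PNT-predicted ratio is (6041/ln(6041)) / (621/ln(621)) ≈ 7.1859. The two agree to within a few percent, as expected.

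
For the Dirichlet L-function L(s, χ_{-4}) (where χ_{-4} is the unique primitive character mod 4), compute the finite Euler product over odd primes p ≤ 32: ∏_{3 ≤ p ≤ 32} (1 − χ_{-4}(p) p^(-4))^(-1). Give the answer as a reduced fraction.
∏ = 1870816715381797956556539609218365/1891731462842378884815364370202624

The odd primes p ≤ 32 are [3, 5, 7, 11, 13, 17, 19, 23, 29, 31]. For each, χ(p) = 1 if p ≡ 1 mod 4, χ(p) = −1 if p ≡ 3 mod 4. Taking (1 − χ(p)/p^4)^(-1) = p^4/(p^4 − χ(p)): (1 − (-1)/3^4)^(-1) · (1 − (1)/5^4)^(-1) · (1 − (-1)/7^4)^(-1) · (1 − (-1)/11^4)^(-1) · (1 − (1)/13^4)^(-1) · (1 − (1)/17^4)^(-1) · (1 − (-1)/19^4)^(-1) · (1 − (-1)/23^4)^(-1) · (1 − (1)/29^4)^(-1) · (1 − (-1)/31^4)^(-1) = 1870816715381797956556539609218365/1891731462842378884815364370202624.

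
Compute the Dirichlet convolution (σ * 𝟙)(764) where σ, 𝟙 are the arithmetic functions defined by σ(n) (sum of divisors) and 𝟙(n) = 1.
(σ * 𝟙)(764) = 2123

Divisors of 764: [1, 2, 4, 191, 382, 764]. For each d | 764:
  d = 1: σ(1) · 𝟙(764/1) = 1 · 1 = 1
  d = 2: σ(2) · 𝟙(764/2) = 3 · 1 = 3
  d = 4: σ(4) · 𝟙(764/4) = 7 · 1 = 7
  d = 191: σ(191) · 𝟙(764/191) = 192 · 1 = 192
  d = 382: σ(382) · 𝟙(764/382) = 576 · 1 = 576
  d = 764: σ(764) · 𝟙(764/764) = 1344 · 1 = 1344
Summing: (σ * 𝟙)(764) = 1 + 3 + 7 + 192 + 576 + 1344 = 2123.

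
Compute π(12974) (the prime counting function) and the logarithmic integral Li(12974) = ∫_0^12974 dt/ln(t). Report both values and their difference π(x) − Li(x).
π(12974) = 1545;  Li(12974) ≈ 1564.36;  π(x) − Li(x) ≈ -19.36.

Direct count of primes ≤ 12974 gives π(12974) = 1545. Numerical evaluation of the logarithmic integral gives Li(12974) ≈ 1564.36. The difference π(x) − Li(x) ≈ -19.36 is typically negative for small/moderate x (Li(x) overestimates), though Littlewood's theorem shows this sign changes infinitely often.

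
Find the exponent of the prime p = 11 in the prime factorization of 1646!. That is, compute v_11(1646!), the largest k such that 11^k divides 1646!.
v_11(1646!) = 163

Legendre's formula: v_p(n!) = Σ_{k ≥ 1} ⌊n / p^k⌋. For p = 11, n = 1646, the terms are:
  ⌊1646/11^1⌋ = ⌊1646/11⌋ = 149
  ⌊1646/11^2⌋ = ⌊1646/121⌋ = 13
  ⌊1646/11^3⌋ = ⌊1646/1331⌋ = 1
(the next term ⌊1646/11^4⌋ = 0, terminating the sum). Summing: v_11(1646!) = 149 + 13 + 1 = 163.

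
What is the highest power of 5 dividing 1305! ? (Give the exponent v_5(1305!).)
v_5(1305!) = 325

Legendre's formula: v_p(n!) = Σ_{k ≥ 1} ⌊n / p^k⌋. For p = 5, n = 1305, the terms are:
  ⌊1305/5^1⌋ = ⌊1305/5⌋ = 261
  ⌊1305/5^2⌋ = ⌊1305/25⌋ = 52
  ⌊1305/5^3⌋ = ⌊1305/125⌋ = 10
  ⌊1305/5^4⌋ = ⌊1305/625⌋ = 2
(the next term ⌊1305/5^5⌋ = 0, terminating the sum). Summing: v_5(1305!) = 261 + 52 + 10 + 2 = 325.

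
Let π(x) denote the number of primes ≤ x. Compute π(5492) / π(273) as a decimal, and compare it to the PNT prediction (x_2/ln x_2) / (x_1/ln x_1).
π(5492)/π(273) = 725/58 ≈ 12.5000;  PNT prediction ≈ 13.1049.

π(273) = 58 and π(5492) = 725, so π(5492)/π(273) ≈ 12.5000. The PNT-predicted ratio is (5492/ln(5492)) / (273/ln(273)) ≈ 13.1049. The two agree to within a few percent, as expected.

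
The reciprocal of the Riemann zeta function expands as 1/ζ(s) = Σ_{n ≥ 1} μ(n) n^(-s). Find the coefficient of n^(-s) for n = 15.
μ(15) = 1

Factor n = 15 = 3 · 5. μ(n) = 0 if any exponent ≥ 2 (not squarefree); otherwise μ(n) = (−1)^{ω(n)} where ω(n) is the number of distinct prime factors. Applying: μ(15) = 1.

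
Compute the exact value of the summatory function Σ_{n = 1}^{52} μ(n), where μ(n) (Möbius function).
Σ_{n ≤ 52} μ(n) = -2

Compute μ(n) for each 1 ≤ n ≤ 52: μ(1) = 1, μ(2) = -1, μ(3) = -1, μ(4) = 0, μ(5) = -1, μ(6) = 1, μ(7) = -1, μ(8) = 0, μ(9) = 0, μ(10) = 1, μ(11) = -1, μ(12) = 0, μ(13) = -1, μ(14) = 1, μ(15) = 1, μ(16) = 0, μ(17) = -1, μ(18) = 0, μ(19) = -1, μ(20) = 0, μ(21) = 1, μ(22) = 1, μ(23) = -1, μ(24) = 0, μ(25) = 0, μ(26) = 1, μ(27) = 0, μ(28) = 0, μ(29) = -1, μ(30) = -1, μ(31) = -1, μ(32) = 0, μ(33) = 1, μ(34) = 1, μ(35) = 1, μ(36) = 0, μ(37) = -1, μ(38) = 1, μ(39) = 1, μ(40) = 0, μ(41) = -1, μ(42) = -1, μ(43) = -1, μ(44) = 0, μ(45) = 0, μ(46) = 1, μ(47) = -1, μ(48) = 0, μ(49) = 0, μ(50) = 0, μ(51) = 1, μ(52) = 0. Summing all 52 values: -2. (Mertens function M(x) = Σ_{n ≤ x} μ(n); on average M(x) should be small (PNT ⟺ M(x) = o(x)).)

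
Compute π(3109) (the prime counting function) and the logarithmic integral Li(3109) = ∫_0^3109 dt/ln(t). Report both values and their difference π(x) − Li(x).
π(3109) = 443;  Li(3109) ≈ 456.34;  π(x) − Li(x) ≈ -13.34.

Direct count of primes ≤ 3109 gives π(3109) = 443. Numerical evaluation of the logarithmic integral gives Li(3109) ≈ 456.34. The difference π(x) − Li(x) ≈ -13.34 is typically negative for small/moderate x (Li(x) overestimates), though Littlewood's theorem shows this sign changes infinitely often.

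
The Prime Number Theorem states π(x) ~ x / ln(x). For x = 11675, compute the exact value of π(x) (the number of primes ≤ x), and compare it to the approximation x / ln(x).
π(11675) = 1400;  x/ln(x) ≈ 1246.64;  relative error ≈ 10.95%.

Directly count primes up to 11675: π(11675) = 1400. The PNT approximation gives 11675/ln(11675) ≈ 11675/9.36521 ≈ 1246.64. Relative error (π(x) − x/ln(x)) / π(x) ≈ 10.95%; the approximation is known to undercount slightly (Li(x) is a better estimate).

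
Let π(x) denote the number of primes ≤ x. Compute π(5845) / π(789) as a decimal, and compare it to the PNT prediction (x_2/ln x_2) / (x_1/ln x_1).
π(5845)/π(789) = 767/138 ≈ 5.5580;  PNT prediction ≈ 5.6977.

π(789) = 138 and π(5845) = 767, so π(5845)/π(789) ≈ 5.5580. The PNT-predicted ratio is (5845/ln(5845)) / (789/ln(789)) ≈ 5.6977. The two agree to within a few percent, as expected.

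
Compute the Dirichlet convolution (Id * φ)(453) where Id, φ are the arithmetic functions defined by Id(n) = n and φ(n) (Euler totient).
(Id * φ)(453) = 1505

Divisors of 453: [1, 3, 151, 453]. For each d | 453:
  d = 1: Id(1) · φ(453/1) = 1 · 300 = 300
  d = 3: Id(3) · φ(453/3) = 3 · 150 = 450
  d = 151: Id(151) · φ(453/151) = 151 · 2 = 302
  d = 453: Id(453) · φ(453/453) = 453 · 1 = 453
Summing: (Id * φ)(453) = 300 + 450 + 302 + 453 = 1505.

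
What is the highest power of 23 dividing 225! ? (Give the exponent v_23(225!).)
v_23(225!) = 9

Legendre's formula: v_p(n!) = Σ_{k ≥ 1} ⌊n / p^k⌋. For p = 23, n = 225, the terms are:
  ⌊225/23^1⌋ = ⌊225/23⌋ = 9
(the next term ⌊225/23^2⌋ = 0, terminating the sum). Summing: v_23(225!) = 9 = 9.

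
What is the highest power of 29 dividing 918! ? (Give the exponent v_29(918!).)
v_29(918!) = 32

Legendre's formula: v_p(n!) = Σ_{k ≥ 1} ⌊n / p^k⌋. For p = 29, n = 918, the terms are:
  ⌊918/29^1⌋ = ⌊918/29⌋ = 31
  ⌊918/29^2⌋ = ⌊918/841⌋ = 1
(the next term ⌊918/29^3⌋ = 0, terminating the sum). Summing: v_29(918!) = 31 + 1 = 32.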